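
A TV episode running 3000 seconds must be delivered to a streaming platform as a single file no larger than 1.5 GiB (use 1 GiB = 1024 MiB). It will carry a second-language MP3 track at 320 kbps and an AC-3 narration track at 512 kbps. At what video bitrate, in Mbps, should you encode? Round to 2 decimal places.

Budget: 1.5 GiB = 12884.9 Mb.
Total bitrate budget: 12884.9 Mb / 3000 s = 4.295 Mbps.
Audio total: 320 + 512 = 832 kbps = 0.832 Mbps.
Video: 4.295 − 0.832 = 3.463 Mbps.

3.46 Mbps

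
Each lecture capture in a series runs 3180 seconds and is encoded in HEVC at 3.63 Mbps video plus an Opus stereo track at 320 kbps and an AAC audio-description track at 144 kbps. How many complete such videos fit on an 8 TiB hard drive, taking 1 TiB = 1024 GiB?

Audio total: 320 + 144 = 464 kbps = 0.464 Mbps.
Total bitrate: 4.094 Mbps.
Per item: 4.094 Mbps × 3180 s = 13,019 Mb = 1,627 MB.
Capacity: 8 TiB = 70,368,744 Mb; 5405.11 items → 5405 complete.

5405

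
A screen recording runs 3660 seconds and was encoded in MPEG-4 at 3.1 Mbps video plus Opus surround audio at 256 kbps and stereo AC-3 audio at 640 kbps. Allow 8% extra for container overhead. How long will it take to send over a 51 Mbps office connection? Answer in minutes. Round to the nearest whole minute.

Audio total: 256 + 640 = 896 kbps = 0.896 Mbps.
Total bitrate: 3.996 Mbps.
File: 3.996 Mbps × 3660 s = 14625.4 Mb.
With 8% container overhead: ×1.08. → 15795.4 Mb.
At 51 Mbps: 15795.4 / 51 = 309.7 s ≈ 5.16 minutes.

5 minutes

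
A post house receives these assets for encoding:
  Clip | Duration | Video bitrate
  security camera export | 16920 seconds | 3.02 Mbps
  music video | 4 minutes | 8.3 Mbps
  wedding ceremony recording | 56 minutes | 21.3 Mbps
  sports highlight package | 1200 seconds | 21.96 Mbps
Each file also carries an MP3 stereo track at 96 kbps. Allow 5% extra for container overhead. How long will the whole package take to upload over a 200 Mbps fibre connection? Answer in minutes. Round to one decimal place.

Audio: 96 kbps = 0.096 Mbps.
security camera export: 3.116 Mbps × 16920 s × 1.05 = 55358.9 Mb
music video: 8.396 Mbps × 240 s × 1.05 = 2115.8 Mb
wedding ceremony recording: 21.396 Mbps × 3360 s × 1.05 = 75485.1 Mb
sports highlight package: 22.056 Mbps × 1200 s × 1.05 = 27790.6 Mb
Total: 160750.3 Mb = 20093.8 MB.
At 200 Mbps: 160750.3 / 200 = 804 s ≈ 13.4 minutes.

13.4 minutes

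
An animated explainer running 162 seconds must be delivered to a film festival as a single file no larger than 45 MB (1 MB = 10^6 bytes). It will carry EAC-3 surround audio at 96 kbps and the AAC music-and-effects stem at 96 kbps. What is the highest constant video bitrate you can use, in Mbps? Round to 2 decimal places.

Budget: 45 MB = 360.0 Mb.
Total bitrate budget: 360.0 Mb / 162 s = 2.222 Mbps.
Audio total: 96 + 96 = 192 kbps = 0.192 Mbps.
Video: 2.222 − 0.192 = 2.030 Mbps.

2.03 Mbps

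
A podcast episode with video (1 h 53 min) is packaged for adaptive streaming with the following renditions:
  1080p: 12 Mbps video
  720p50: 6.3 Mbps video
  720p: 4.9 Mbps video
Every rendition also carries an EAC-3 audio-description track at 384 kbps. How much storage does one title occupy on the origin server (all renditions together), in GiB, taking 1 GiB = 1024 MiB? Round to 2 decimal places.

1 h 53 min = 113 min = 6780 s
Audio: 384 kbps = 0.384 Mbps.
Sum of rendition bitrates: (12+0.384) + (6.3+0.384) + (4.9+0.384) = 24.352 Mbps.
× 6780 s = 165,107 Mb = 20,638 MB = 19.22 GiB.

19.22 GiB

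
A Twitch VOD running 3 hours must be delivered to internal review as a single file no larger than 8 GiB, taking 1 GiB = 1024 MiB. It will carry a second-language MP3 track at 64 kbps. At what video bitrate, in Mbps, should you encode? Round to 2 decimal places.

Budget: 8 GiB = 68719.5 Mb.
3 h = 10800 s
Total bitrate budget: 68719.5 Mb / 10800 s = 6.363 Mbps.
Audio: 64 kbps = 0.064 Mbps.
Video: 6.363 − 0.064 = 6.299 Mbps.

6.30 Mbps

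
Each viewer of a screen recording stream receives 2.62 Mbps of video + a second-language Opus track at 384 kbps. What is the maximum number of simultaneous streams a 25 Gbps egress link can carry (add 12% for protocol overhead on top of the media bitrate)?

Audio: 384 kbps = 0.384 Mbps.
Per-viewer media rate: 3.004 Mbps.
On the wire with 12% overhead: 3.364 Mbps.
25 Gbps = 25,000 Mbps; 25,000 / 3.364 = 7430.57 → 7430 viewers.

7430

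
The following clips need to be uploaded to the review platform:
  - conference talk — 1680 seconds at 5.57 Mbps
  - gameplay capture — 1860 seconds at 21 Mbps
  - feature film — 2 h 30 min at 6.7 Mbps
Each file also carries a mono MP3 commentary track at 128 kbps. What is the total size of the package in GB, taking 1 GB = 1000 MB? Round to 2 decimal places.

Audio: 128 kbps = 0.128 Mbps.
conference talk: 5.698 Mbps × 1680 s = 9572.6 Mb
gameplay capture: 21.128 Mbps × 1860 s = 39298.1 Mb
feature film: 6.828 Mbps × 9000 s = 61452.0 Mb
Total: 110322.7 Mb = 13790.3 MB.
= 13.79 GB.

13.79 GB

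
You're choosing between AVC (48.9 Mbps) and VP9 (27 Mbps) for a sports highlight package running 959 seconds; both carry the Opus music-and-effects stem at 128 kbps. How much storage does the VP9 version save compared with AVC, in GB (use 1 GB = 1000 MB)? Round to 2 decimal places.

2.63 GB

Audio: 128 kbps = 0.128 Mbps.
AVC: 49.028 Mbps × 959 s = 47017.9 Mb = 5.877 GB.
VP9: 27.128 Mbps × 959 s = 26015.8 Mb = 3.252 GB.
Saving: 5.877 − 3.252 = 2.625 GB.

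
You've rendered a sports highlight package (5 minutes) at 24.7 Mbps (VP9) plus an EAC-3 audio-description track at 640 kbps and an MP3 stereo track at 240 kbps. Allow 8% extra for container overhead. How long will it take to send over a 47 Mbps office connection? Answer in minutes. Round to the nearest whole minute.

5 min = 300 s
Audio total: 640 + 240 = 880 kbps = 0.880 Mbps.
Total bitrate: 25.580 Mbps.
File: 25.580 Mbps × 300 s = 7674.0 Mb.
With 8% container overhead: ×1.08. → 8287.9 Mb.
At 47 Mbps: 8287.9 / 47 = 176.3 s ≈ 2.94 minutes.

3 minutes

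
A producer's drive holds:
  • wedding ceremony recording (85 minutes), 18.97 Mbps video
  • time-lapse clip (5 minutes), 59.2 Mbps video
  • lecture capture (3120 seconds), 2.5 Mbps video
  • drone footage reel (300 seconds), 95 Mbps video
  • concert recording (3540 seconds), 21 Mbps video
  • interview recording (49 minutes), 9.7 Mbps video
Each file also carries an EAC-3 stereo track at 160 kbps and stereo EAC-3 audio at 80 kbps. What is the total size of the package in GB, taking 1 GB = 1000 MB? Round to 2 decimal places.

Audio total: 160 + 80 = 240 kbps = 0.240 Mbps.
wedding ceremony recording: 19.210 Mbps × 5100 s = 97971.0 Mb
time-lapse clip: 59.440 Mbps × 300 s = 17832.0 Mb
lecture capture: 2.740 Mbps × 3120 s = 8548.8 Mb
drone footage reel: 95.240 Mbps × 300 s = 28572.0 Mb
concert recording: 21.240 Mbps × 3540 s = 75189.6 Mb
interview recording: 9.940 Mbps × 2940 s = 29223.6 Mb
Total: 257337.0 Mb = 32167.1 MB.
= 32.17 GB.

32.17 GB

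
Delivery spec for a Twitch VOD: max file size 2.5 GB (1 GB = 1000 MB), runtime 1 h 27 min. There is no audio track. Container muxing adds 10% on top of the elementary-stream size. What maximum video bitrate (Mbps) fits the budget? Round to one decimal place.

3.5 Mbps

Budget: 2.5 GB = 20000.0 Mb.
Stream payload after overhead: 20000.0 / 1.10 = 18181.8 Mb.
1 h 27 min = 87 min = 5220 s
Total bitrate budget: 18181.8 Mb / 5220 s = 3.483 Mbps.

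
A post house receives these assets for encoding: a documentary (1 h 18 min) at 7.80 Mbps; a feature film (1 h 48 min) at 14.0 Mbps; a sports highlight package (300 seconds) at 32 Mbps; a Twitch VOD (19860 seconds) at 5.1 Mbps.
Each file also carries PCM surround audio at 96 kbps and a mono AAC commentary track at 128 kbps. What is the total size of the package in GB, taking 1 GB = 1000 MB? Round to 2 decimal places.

Audio total: 96 + 128 = 224 kbps = 0.224 Mbps.
documentary: 8.024 Mbps × 4680 s = 37552.3 Mb
feature film: 14.224 Mbps × 6480 s = 92171.5 Mb
sports highlight package: 32.224 Mbps × 300 s = 9667.2 Mb
Twitch VOD: 5.324 Mbps × 19860 s = 105734.6 Mb
Total: 245125.7 Mb = 30640.7 MB.
= 30.64 GB.

30.64 GB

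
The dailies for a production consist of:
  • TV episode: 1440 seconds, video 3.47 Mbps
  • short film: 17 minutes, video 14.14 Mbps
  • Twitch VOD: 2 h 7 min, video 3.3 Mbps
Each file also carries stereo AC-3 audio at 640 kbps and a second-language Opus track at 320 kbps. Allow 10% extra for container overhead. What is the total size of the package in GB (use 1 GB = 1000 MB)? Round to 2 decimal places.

7.46 GB

Audio total: 640 + 320 = 960 kbps = 0.960 Mbps.
TV episode: 4.430 Mbps × 1440 s × 1.10 = 7017.1 Mb
short film: 15.100 Mbps × 1020 s × 1.10 = 16942.2 Mb
Twitch VOD: 4.260 Mbps × 7620 s × 1.10 = 35707.3 Mb
Total: 59666.6 Mb = 7458.3 MB.
= 7.458 GB.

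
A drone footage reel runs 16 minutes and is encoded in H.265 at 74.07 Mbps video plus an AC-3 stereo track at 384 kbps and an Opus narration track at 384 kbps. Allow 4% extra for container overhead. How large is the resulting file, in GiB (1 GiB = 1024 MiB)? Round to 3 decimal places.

8.698 GiB

16 min = 960 s
Audio total: 384 + 384 = 768 kbps = 0.768 Mbps.
Total bitrate: 74.07 + 0.768 = 74.838 Mbps.
Stream data: 74.838 Mbps × 960 s = 71844.5 Mb.
With 4% container overhead: ×1.04.
74,718 Mb = 9,339,782,400 bytes ÷ 1,073,741,824 = 8.698 GiB.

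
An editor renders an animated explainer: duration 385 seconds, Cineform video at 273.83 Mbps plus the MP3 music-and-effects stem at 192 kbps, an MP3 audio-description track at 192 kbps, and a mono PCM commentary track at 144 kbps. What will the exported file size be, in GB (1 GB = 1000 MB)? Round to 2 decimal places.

Audio total: 192 + 192 + 144 = 528 kbps = 0.528 Mbps.
Total bitrate: 273.83 + 0.528 = 274.358 Mbps.
Stream data: 274.358 Mbps × 385 s = 105627.8 Mb.
105,628 Mb ÷ 8 = 13,203 MB → 13.20 GB.

13.20 GB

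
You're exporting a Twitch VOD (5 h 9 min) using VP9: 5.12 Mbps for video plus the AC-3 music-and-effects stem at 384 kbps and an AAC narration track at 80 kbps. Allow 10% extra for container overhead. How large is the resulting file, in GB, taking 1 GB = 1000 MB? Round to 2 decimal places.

14.24 GB

5 h 9 min = 309 min = 18540 s
Audio total: 384 + 80 = 464 kbps = 0.464 Mbps.
Total bitrate: 5.12 + 0.464 = 5.584 Mbps.
Stream data: 5.584 Mbps × 18540 s = 103527.4 Mb.
With 10% container overhead: ×1.10.
113,880 Mb ÷ 8 = 14,235 MB → 14.24 GB.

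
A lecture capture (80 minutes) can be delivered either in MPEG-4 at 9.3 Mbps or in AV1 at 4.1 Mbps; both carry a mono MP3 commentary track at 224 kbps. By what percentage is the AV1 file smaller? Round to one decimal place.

54.6%

80 min = 4800 s
Audio: 224 kbps = 0.224 Mbps.
MPEG-4: 9.524 Mbps × 4800 s = 45715.2 Mb = 5.714 GB.
AV1: 4.324 Mbps × 4800 s = 20755.2 Mb = 2.594 GB.
Reduction: (1 − 2.594/5.714) × 100 = 54.60%.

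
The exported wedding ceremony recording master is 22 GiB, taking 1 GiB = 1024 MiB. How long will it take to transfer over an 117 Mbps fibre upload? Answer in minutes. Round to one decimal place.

26.9 minutes

File: 22 GiB = 188978.6 Mb.
At 117 Mbps: 188978.6 / 117 = 1615.2 s ≈ 26.9 minutes.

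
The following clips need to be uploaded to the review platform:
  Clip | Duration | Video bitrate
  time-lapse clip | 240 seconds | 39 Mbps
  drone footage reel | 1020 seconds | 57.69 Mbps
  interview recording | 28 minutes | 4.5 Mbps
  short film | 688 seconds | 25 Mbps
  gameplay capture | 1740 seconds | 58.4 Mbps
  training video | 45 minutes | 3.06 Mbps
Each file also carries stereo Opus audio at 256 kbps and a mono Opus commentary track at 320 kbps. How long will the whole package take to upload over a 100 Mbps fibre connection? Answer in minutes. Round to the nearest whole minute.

35 minutes

Audio total: 256 + 320 = 576 kbps = 0.576 Mbps.
time-lapse clip: 39.576 Mbps × 240 s = 9498.2 Mb
drone footage reel: 58.266 Mbps × 1020 s = 59431.3 Mb
interview recording: 5.076 Mbps × 1680 s = 8527.7 Mb
short film: 25.576 Mbps × 688 s = 17596.3 Mb
gameplay capture: 58.976 Mbps × 1740 s = 102618.2 Mb
training video: 3.636 Mbps × 2700 s = 9817.2 Mb
Total: 207489.0 Mb = 25936.1 MB.
At 100 Mbps: 207489.0 / 100 = 2075 s ≈ 34.6 minutes.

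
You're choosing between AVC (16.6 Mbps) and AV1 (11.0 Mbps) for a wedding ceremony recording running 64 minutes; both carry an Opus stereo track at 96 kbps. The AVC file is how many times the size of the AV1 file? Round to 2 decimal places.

1.50

64 min = 3840 s
Audio: 96 kbps = 0.096 Mbps.
AVC: 16.696 Mbps × 3840 s = 64112.6 Mb = 7.464 GiB.
AV1: 11.096 Mbps × 3840 s = 42608.6 Mb = 4.960 GiB.
Ratio: 7.464 / 4.960 = 1.505.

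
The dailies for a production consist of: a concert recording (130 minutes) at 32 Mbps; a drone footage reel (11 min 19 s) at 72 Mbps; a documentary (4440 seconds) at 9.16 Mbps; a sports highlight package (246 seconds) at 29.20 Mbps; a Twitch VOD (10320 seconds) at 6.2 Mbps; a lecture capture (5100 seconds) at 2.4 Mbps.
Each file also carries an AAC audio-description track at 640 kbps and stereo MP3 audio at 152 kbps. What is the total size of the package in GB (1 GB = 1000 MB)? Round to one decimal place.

Audio total: 640 + 152 = 792 kbps = 0.792 Mbps.
concert recording: 32.792 Mbps × 7800 s = 255777.6 Mb
drone footage reel: 72.792 Mbps × 679 s = 49425.8 Mb
documentary: 9.952 Mbps × 4440 s = 44186.9 Mb
sports highlight package: 29.992 Mbps × 246 s = 7378.0 Mb
Twitch VOD: 6.992 Mbps × 10320 s = 72157.4 Mb
lecture capture: 3.192 Mbps × 5100 s = 16279.2 Mb
Total: 445204.9 Mb = 55650.6 MB.
= 55.65 GB.

55.7 GB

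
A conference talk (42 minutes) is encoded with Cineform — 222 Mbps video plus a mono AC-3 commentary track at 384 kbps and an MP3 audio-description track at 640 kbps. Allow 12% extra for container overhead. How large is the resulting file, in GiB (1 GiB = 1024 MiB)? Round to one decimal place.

42 min = 2520 s
Audio total: 384 + 640 = 1024 kbps = 1.024 Mbps.
Total bitrate: 222 + 1.024 = 223.024 Mbps.
Stream data: 223.024 Mbps × 2520 s = 562020.5 Mb.
With 12% container overhead: ×1.12.
629,463 Mb = 78,682,867,200 bytes ÷ 1,073,741,824 = 73.28 GiB.

73.3 GiB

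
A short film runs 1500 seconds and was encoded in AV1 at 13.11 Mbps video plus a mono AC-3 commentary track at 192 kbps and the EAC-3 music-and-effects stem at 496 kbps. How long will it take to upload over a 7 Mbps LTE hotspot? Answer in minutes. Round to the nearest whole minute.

Audio total: 192 + 496 = 688 kbps = 0.688 Mbps.
Total bitrate: 13.798 Mbps.
File: 13.798 Mbps × 1500 s = 20697.0 Mb.
At 7 Mbps: 20697.0 / 7 = 2956.7 s ≈ 49.3 minutes.

49 minutes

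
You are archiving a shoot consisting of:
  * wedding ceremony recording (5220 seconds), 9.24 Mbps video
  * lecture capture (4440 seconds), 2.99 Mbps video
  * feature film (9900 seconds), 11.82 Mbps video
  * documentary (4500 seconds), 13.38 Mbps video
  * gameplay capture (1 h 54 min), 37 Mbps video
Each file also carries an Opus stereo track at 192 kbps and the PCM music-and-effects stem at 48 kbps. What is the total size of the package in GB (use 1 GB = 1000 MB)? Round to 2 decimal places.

Audio total: 192 + 48 = 240 kbps = 0.240 Mbps.
wedding ceremony recording: 9.480 Mbps × 5220 s = 49485.6 Mb
lecture capture: 3.230 Mbps × 4440 s = 14341.2 Mb
feature film: 12.060 Mbps × 9900 s = 119394.0 Mb
documentary: 13.620 Mbps × 4500 s = 61290.0 Mb
gameplay capture: 37.240 Mbps × 6840 s = 254721.6 Mb
Total: 499232.4 Mb = 62404.1 MB.
= 62.40 GB.

62.40 GB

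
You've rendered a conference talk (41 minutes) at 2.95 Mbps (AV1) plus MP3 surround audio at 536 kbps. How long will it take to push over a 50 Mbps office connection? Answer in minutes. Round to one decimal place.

2.9 minutes

41 min = 2460 s
Audio: 536 kbps = 0.536 Mbps.
Total bitrate: 3.486 Mbps.
File: 3.486 Mbps × 2460 s = 8575.6 Mb.
At 50 Mbps: 8575.6 / 50 = 171.5 s ≈ 2.86 minutes.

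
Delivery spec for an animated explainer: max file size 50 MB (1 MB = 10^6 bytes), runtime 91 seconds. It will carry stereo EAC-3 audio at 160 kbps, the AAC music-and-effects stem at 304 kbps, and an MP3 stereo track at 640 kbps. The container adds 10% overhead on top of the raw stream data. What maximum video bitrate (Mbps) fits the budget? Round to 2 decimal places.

Budget: 50 MB = 400.0 Mb.
Stream payload after overhead: 400.0 / 1.10 = 363.6 Mb.
Total bitrate budget: 363.6 Mb / 91 s = 3.996 Mbps.
Audio total: 160 + 304 + 640 = 1104 kbps = 1.104 Mbps.
Video: 3.996 − 1.104 = 2.892 Mbps.

2.89 Mbps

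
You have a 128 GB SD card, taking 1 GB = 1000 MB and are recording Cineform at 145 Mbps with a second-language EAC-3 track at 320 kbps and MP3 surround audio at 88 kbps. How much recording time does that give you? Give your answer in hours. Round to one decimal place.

2.0 hours

Audio total: 320 + 88 = 408 kbps = 0.408 Mbps.
Total bitrate: 145 + 0.408 = 145.408 Mbps.
Capacity: 128 GB = 1,024,000 Mb.
Recording time: 1,024,000 / 145.408 = 7,042 s ≈ 1.96 hours.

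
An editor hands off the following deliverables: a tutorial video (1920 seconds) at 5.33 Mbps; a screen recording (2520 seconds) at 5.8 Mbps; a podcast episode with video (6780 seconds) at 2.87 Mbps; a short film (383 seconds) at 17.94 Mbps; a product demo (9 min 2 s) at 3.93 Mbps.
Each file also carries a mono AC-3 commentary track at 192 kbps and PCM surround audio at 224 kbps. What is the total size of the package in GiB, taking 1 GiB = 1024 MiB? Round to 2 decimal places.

6.79 GiB

Audio total: 192 + 224 = 416 kbps = 0.416 Mbps.
tutorial video: 5.746 Mbps × 1920 s = 11032.3 Mb
screen recording: 6.216 Mbps × 2520 s = 15664.3 Mb
podcast episode with video: 3.286 Mbps × 6780 s = 22279.1 Mb
short film: 18.356 Mbps × 383 s = 7030.3 Mb
product demo: 4.346 Mbps × 542 s = 2355.5 Mb
Total: 58361.6 Mb = 7295.2 MB.
= 6.794 GiB.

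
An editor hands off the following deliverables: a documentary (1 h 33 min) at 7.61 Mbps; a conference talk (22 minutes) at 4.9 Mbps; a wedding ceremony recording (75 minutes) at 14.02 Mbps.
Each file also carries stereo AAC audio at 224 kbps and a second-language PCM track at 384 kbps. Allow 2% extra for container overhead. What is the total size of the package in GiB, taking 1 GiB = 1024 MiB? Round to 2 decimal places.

14.12 GiB

Audio total: 224 + 384 = 608 kbps = 0.608 Mbps.
documentary: 8.218 Mbps × 5580 s × 1.02 = 46773.6 Mb
conference talk: 5.508 Mbps × 1320 s × 1.02 = 7416.0 Mb
wedding ceremony recording: 14.628 Mbps × 4500 s × 1.02 = 67142.5 Mb
Total: 121332.1 Mb = 15166.5 MB.
= 14.12 GiB.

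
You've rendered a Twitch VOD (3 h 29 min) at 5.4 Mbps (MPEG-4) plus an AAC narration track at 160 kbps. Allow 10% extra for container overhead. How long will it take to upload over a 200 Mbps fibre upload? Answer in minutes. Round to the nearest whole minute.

3 h 29 min = 209 min = 12540 s
Audio: 160 kbps = 0.160 Mbps.
Total bitrate: 5.560 Mbps.
File: 5.560 Mbps × 12540 s = 69722.4 Mb.
With 10% container overhead: ×1.10. → 76694.6 Mb.
At 200 Mbps: 76694.6 / 200 = 383.5 s ≈ 6.39 minutes.

6 minutes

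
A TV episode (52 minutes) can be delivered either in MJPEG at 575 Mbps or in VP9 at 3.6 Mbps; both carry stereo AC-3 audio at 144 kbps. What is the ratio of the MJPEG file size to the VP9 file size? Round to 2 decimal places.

153.62

52 min = 3120 s
Audio: 144 kbps = 0.144 Mbps.
MJPEG: 575.144 Mbps × 3120 s = 1794449.3 Mb = 224.306 GB.
VP9: 3.744 Mbps × 3120 s = 11681.3 Mb = 1.460 GB.
Ratio: 224.306 / 1.460 = 153.618.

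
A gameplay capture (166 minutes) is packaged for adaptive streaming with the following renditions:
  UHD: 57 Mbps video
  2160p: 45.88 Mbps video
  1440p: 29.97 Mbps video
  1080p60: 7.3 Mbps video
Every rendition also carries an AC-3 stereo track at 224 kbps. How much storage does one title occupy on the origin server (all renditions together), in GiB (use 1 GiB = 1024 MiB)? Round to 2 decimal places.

166 min = 9960 s
Audio: 224 kbps = 0.224 Mbps.
Sum of rendition bitrates: (57+0.224) + (45.88+0.224) + (29.97+0.224) + (7.3+0.224) = 141.046 Mbps.
× 9960 s = 1,404,818 Mb = 175,602 MB = 163.5 GiB.

163.54 GiB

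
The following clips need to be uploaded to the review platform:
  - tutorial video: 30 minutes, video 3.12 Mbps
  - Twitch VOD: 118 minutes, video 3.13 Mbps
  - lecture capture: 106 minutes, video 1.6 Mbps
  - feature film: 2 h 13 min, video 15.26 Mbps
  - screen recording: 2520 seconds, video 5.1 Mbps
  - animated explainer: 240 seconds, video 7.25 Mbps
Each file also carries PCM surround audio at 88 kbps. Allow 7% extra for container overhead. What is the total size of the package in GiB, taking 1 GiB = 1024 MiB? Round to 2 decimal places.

Audio: 88 kbps = 0.088 Mbps.
tutorial video: 3.208 Mbps × 1800 s × 1.07 = 6178.6 Mb
Twitch VOD: 3.218 Mbps × 7080 s × 1.07 = 24378.3 Mb
lecture capture: 1.688 Mbps × 6360 s × 1.07 = 11487.2 Mb
feature film: 15.348 Mbps × 7980 s × 1.07 = 131050.4 Mb
screen recording: 5.188 Mbps × 2520 s × 1.07 = 13988.9 Mb
animated explainer: 7.338 Mbps × 240 s × 1.07 = 1884.4 Mb
Total: 188967.8 Mb = 23621.0 MB.
= 22.00 GiB.

22.00 GiB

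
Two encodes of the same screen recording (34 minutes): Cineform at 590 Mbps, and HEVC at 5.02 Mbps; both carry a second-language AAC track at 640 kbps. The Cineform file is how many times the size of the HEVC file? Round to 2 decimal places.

104.35

34 min = 2040 s
Audio: 640 kbps = 0.640 Mbps.
Cineform: 590.640 Mbps × 2040 s = 1204905.6 Mb = 140.269 GiB.
HEVC: 5.660 Mbps × 2040 s = 11546.4 Mb = 1.344 GiB.
Ratio: 140.269 / 1.344 = 104.353.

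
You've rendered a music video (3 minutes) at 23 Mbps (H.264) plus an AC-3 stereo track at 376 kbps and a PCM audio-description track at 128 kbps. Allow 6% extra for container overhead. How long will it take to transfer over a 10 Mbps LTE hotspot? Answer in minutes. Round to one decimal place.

7.5 minutes

3 min = 180 s
Audio total: 376 + 128 = 504 kbps = 0.504 Mbps.
Total bitrate: 23.504 Mbps.
File: 23.504 Mbps × 180 s = 4230.7 Mb.
With 6% container overhead: ×1.06. → 4484.6 Mb.
At 10 Mbps: 4484.6 / 10 = 448.5 s ≈ 7.47 minutes.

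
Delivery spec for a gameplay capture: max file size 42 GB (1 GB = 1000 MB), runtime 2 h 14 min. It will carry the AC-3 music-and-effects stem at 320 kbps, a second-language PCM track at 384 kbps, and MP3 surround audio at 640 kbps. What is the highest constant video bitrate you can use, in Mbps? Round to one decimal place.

40.4 Mbps

Budget: 42 GB = 336000.0 Mb.
2 h 14 min = 134 min = 8040 s
Total bitrate budget: 336000.0 Mb / 8040 s = 41.791 Mbps.
Audio total: 320 + 384 + 640 = 1344 kbps = 1.344 Mbps.
Video: 41.791 − 1.344 = 40.447 Mbps.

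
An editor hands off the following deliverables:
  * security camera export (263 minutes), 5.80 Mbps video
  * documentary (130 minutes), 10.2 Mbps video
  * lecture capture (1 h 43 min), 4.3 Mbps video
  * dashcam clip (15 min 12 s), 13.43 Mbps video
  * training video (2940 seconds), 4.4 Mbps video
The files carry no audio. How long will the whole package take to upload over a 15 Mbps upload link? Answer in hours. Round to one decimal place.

4.1 hours

security camera export: 5.800 Mbps × 15780 s = 91524.0 Mb
documentary: 10.200 Mbps × 7800 s = 79560.0 Mb
lecture capture: 4.300 Mbps × 6180 s = 26574.0 Mb
dashcam clip: 13.430 Mbps × 912 s = 12248.2 Mb
training video: 4.400 Mbps × 2940 s = 12936.0 Mb
Total: 222842.2 Mb = 27855.3 MB.
At 15 Mbps: 222842.2 / 15 = 14856 s ≈ 4.13 hours.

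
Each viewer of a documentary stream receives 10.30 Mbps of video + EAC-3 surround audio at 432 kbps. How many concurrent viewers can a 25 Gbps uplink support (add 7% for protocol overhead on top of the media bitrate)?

2177

Audio: 432 kbps = 0.432 Mbps.
Per-viewer media rate: 10.732 Mbps.
On the wire with 7% overhead: 11.483 Mbps.
25 Gbps = 25,000 Mbps; 25,000 / 11.483 = 2177.09 → 2177 viewers.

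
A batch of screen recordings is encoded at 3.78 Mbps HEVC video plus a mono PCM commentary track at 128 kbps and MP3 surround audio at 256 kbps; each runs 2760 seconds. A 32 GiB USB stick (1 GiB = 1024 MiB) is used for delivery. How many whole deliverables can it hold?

Audio total: 128 + 256 = 384 kbps = 0.384 Mbps.
Total bitrate: 4.164 Mbps.
Per item: 4.164 Mbps × 2760 s = 11,493 Mb = 1,437 MB.
Capacity: 32 GiB = 274,878 Mb; 23.92 items → 23 complete.

23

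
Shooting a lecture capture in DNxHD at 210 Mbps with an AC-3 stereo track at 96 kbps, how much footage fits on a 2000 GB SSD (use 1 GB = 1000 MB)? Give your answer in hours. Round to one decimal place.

Audio: 96 kbps = 0.096 Mbps.
Total bitrate: 210 + 0.096 = 210.096 Mbps.
Capacity: 2000 GB = 16,000,000 Mb.
Recording time: 16,000,000 / 210.096 = 76,156 s ≈ 21.2 hours.

21.2 hours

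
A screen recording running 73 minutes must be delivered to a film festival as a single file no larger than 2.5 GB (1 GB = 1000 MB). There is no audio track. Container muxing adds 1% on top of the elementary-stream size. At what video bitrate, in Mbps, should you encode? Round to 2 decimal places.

4.52 Mbps

Budget: 2.5 GB = 20000.0 Mb.
Stream payload after overhead: 20000.0 / 1.01 = 19802.0 Mb.
73 min = 4380 s
Total bitrate budget: 19802.0 Mb / 4380 s = 4.521 Mbps.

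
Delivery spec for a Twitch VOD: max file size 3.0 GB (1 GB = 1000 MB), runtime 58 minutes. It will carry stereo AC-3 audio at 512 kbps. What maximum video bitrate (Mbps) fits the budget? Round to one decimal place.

Budget: 3.0 GB = 24000.0 Mb.
58 min = 3480 s
Total bitrate budget: 24000.0 Mb / 3480 s = 6.897 Mbps.
Audio: 512 kbps = 0.512 Mbps.
Video: 6.897 − 0.512 = 6.385 Mbps.

6.4 Mbps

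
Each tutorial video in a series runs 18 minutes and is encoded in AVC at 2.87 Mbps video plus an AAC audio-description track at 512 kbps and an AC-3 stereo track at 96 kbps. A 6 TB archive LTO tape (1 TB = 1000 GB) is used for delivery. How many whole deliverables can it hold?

18 min = 1080 s
Audio total: 512 + 96 = 608 kbps = 0.608 Mbps.
Total bitrate: 3.478 Mbps.
Per item: 3.478 Mbps × 1080 s = 3,756 Mb = 469.5 MB.
Capacity: 6 TB = 48,000,000 Mb; 12778.74 items → 12778 complete.

12778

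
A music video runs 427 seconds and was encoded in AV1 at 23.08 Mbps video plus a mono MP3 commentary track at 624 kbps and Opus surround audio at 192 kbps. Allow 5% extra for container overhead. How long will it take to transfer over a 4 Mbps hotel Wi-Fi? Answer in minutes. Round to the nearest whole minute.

45 minutes

Audio total: 624 + 192 = 816 kbps = 0.816 Mbps.
Total bitrate: 23.896 Mbps.
File: 23.896 Mbps × 427 s = 10203.6 Mb.
With 5% container overhead: ×1.05. → 10713.8 Mb.
At 4 Mbps: 10713.8 / 4 = 2678.4 s ≈ 44.6 minutes.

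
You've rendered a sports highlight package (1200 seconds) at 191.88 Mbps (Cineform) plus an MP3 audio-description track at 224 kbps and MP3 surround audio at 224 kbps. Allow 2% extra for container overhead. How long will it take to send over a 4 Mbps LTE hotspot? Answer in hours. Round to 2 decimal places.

Audio total: 224 + 224 = 448 kbps = 0.448 Mbps.
Total bitrate: 192.328 Mbps.
File: 192.328 Mbps × 1200 s = 230793.6 Mb.
With 2% container overhead: ×1.02. → 235409.5 Mb.
At 4 Mbps: 235409.5 / 4 = 58852.4 s ≈ 16.3 hours.

16.35 hours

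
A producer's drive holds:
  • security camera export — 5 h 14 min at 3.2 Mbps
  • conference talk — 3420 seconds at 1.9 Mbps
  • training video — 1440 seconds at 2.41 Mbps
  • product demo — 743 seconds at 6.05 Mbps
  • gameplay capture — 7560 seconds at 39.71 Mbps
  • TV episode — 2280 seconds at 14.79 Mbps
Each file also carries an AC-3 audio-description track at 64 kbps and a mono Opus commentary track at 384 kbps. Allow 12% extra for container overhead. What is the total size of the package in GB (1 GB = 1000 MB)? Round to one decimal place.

59.4 GB

Audio total: 64 + 384 = 448 kbps = 0.448 Mbps.
security camera export: 3.648 Mbps × 18840 s × 1.12 = 76975.7 Mb
conference talk: 2.348 Mbps × 3420 s × 1.12 = 8993.8 Mb
training video: 2.858 Mbps × 1440 s × 1.12 = 4609.4 Mb
product demo: 6.498 Mbps × 743 s × 1.12 = 5407.4 Mb
gameplay capture: 40.158 Mbps × 7560 s × 1.12 = 340025.8 Mb
TV episode: 15.238 Mbps × 2280 s × 1.12 = 38911.8 Mb
Total: 474923.8 Mb = 59365.5 MB.
= 59.37 GB.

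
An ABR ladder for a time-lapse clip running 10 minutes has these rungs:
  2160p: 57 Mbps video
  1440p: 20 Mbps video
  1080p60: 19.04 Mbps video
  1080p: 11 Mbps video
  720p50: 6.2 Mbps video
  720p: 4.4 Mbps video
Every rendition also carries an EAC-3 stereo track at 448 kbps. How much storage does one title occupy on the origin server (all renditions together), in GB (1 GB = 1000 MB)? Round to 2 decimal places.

9.02 GB

10 min = 600 s
Audio: 448 kbps = 0.448 Mbps.
Sum of rendition bitrates: (57+0.448) + (20+0.448) + (19.04+0.448) + (11+0.448) + (6.2+0.448) + (4.4+0.448) = 120.328 Mbps.
× 600 s = 72,197 Mb = 9,025 MB = 9.025 GB.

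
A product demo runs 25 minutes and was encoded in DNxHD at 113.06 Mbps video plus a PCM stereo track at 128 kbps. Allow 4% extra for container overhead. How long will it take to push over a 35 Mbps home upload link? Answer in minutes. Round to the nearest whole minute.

84 minutes

25 min = 1500 s
Audio: 128 kbps = 0.128 Mbps.
Total bitrate: 113.188 Mbps.
File: 113.188 Mbps × 1500 s = 169782.0 Mb.
With 4% container overhead: ×1.04. → 176573.3 Mb.
At 35 Mbps: 176573.3 / 35 = 5045.0 s ≈ 84.1 minutes.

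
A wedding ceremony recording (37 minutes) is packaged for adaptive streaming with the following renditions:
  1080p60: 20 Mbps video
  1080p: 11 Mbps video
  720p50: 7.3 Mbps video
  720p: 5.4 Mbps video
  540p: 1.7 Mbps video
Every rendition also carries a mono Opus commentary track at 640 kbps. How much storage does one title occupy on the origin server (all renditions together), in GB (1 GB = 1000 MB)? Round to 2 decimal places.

13.49 GB

37 min = 2220 s
Audio: 640 kbps = 0.640 Mbps.
Sum of rendition bitrates: (20+0.640) + (11+0.640) + (7.3+0.640) + (5.4+0.640) + (1.7+0.640) = 48.600 Mbps.
× 2220 s = 107,892 Mb = 13,486 MB = 13.49 GB.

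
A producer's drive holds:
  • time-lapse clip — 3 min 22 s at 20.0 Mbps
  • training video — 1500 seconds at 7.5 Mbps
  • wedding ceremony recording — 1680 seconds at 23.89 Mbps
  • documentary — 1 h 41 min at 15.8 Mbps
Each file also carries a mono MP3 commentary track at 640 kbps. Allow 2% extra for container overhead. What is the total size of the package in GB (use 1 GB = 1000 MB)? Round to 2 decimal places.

Audio: 640 kbps = 0.640 Mbps.
time-lapse clip: 20.640 Mbps × 202 s × 1.02 = 4252.7 Mb
training video: 8.140 Mbps × 1500 s × 1.02 = 12454.2 Mb
wedding ceremony recording: 24.530 Mbps × 1680 s × 1.02 = 42034.6 Mb
documentary: 16.440 Mbps × 6060 s × 1.02 = 101618.9 Mb
Total: 160360.4 Mb = 20045.1 MB.
= 20.05 GB.

20.05 GB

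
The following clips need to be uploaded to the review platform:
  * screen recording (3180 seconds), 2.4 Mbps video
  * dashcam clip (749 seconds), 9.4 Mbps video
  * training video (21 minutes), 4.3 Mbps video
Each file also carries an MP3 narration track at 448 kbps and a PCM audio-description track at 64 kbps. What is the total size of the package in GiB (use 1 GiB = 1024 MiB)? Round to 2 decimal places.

2.65 GiB

Audio total: 448 + 64 = 512 kbps = 0.512 Mbps.
screen recording: 2.912 Mbps × 3180 s = 9260.2 Mb
dashcam clip: 9.912 Mbps × 749 s = 7424.1 Mb
training video: 4.812 Mbps × 1260 s = 6063.1 Mb
Total: 22747.4 Mb = 2843.4 MB.
= 2.648 GiB.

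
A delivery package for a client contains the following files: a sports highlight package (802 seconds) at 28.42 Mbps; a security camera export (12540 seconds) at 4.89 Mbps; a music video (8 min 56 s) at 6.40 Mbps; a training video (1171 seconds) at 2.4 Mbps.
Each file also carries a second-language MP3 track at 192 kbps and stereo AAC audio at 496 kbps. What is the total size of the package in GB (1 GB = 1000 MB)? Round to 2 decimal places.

Audio total: 192 + 496 = 688 kbps = 0.688 Mbps.
sports highlight package: 29.108 Mbps × 802 s = 23344.6 Mb
security camera export: 5.578 Mbps × 12540 s = 69948.1 Mb
music video: 7.088 Mbps × 536 s = 3799.2 Mb
training video: 3.088 Mbps × 1171 s = 3616.0 Mb
Total: 100708.0 Mb = 12588.5 MB.
= 12.59 GB.

12.59 GB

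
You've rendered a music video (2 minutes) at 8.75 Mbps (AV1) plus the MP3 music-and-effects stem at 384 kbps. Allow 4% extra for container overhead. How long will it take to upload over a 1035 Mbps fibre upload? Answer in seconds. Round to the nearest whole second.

1 seconds

2 min = 120 s
Audio: 384 kbps = 0.384 Mbps.
Total bitrate: 9.134 Mbps.
File: 9.134 Mbps × 120 s = 1096.1 Mb.
With 4% container overhead: ×1.04. → 1139.9 Mb.
At 1035 Mbps: 1139.9 / 1035 = 1.1 s ≈ 1.1 seconds.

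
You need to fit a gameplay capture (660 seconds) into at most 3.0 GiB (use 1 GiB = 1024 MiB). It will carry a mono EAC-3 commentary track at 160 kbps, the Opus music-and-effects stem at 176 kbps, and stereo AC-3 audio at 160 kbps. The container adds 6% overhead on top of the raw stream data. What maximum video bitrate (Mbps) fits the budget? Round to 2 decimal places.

Budget: 3.0 GiB = 25769.8 Mb.
Stream payload after overhead: 25769.8 / 1.06 = 24311.1 Mb.
Total bitrate budget: 24311.1 Mb / 660 s = 36.835 Mbps.
Audio total: 160 + 176 + 160 = 496 kbps = 0.496 Mbps.
Video: 36.835 − 0.496 = 36.339 Mbps.

36.34 Mbps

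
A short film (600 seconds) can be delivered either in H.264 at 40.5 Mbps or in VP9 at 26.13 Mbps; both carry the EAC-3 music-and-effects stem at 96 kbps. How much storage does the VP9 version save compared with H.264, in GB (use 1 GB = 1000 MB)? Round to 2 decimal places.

1.08 GB

Audio: 96 kbps = 0.096 Mbps.
H.264: 40.596 Mbps × 600 s = 24357.6 Mb = 3.045 GB.
VP9: 26.226 Mbps × 600 s = 15735.6 Mb = 1.967 GB.
Saving: 3.045 − 1.967 = 1.078 GB.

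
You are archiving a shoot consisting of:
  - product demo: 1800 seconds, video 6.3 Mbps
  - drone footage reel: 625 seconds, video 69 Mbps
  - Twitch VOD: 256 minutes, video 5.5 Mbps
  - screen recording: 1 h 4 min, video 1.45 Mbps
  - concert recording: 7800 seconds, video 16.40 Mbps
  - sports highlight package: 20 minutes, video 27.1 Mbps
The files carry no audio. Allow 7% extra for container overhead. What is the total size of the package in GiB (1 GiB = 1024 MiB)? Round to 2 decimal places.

product demo: 6.300 Mbps × 1800 s × 1.07 = 12133.8 Mb
drone footage reel: 69.000 Mbps × 625 s × 1.07 = 46143.8 Mb
Twitch VOD: 5.500 Mbps × 15360 s × 1.07 = 90393.6 Mb
screen recording: 1.450 Mbps × 3840 s × 1.07 = 5957.8 Mb
concert recording: 16.400 Mbps × 7800 s × 1.07 = 136874.4 Mb
sports highlight package: 27.100 Mbps × 1200 s × 1.07 = 34796.4 Mb
Total: 326299.7 Mb = 40787.5 MB.
= 37.99 GiB.

37.99 GiB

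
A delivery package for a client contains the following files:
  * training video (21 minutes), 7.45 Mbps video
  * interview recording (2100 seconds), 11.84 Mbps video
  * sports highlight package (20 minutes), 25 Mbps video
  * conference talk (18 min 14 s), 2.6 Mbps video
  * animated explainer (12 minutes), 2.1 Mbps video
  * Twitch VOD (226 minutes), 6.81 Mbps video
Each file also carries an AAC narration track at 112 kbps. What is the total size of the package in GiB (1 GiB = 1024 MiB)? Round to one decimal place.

Audio: 112 kbps = 0.112 Mbps.
training video: 7.562 Mbps × 1260 s = 9528.1 Mb
interview recording: 11.952 Mbps × 2100 s = 25099.2 Mb
sports highlight package: 25.112 Mbps × 1200 s = 30134.4 Mb
conference talk: 2.712 Mbps × 1094 s = 2966.9 Mb
animated explainer: 2.212 Mbps × 720 s = 1592.6 Mb
Twitch VOD: 6.922 Mbps × 13560 s = 93862.3 Mb
Total: 163183.6 Mb = 20398.0 MB.
= 19.00 GiB.

19.0 GiB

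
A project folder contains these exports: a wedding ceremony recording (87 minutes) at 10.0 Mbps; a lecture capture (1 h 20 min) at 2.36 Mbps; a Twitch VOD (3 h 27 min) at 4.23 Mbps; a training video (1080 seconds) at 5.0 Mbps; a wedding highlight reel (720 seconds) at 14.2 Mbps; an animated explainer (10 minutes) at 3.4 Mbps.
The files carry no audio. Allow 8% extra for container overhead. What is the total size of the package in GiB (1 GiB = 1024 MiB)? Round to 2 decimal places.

wedding ceremony recording: 10.000 Mbps × 5220 s × 1.08 = 56376.0 Mb
lecture capture: 2.360 Mbps × 4800 s × 1.08 = 12234.2 Mb
Twitch VOD: 4.230 Mbps × 12420 s × 1.08 = 56739.5 Mb
training video: 5.000 Mbps × 1080 s × 1.08 = 5832.0 Mb
wedding highlight reel: 14.200 Mbps × 720 s × 1.08 = 11041.9 Mb
animated explainer: 3.400 Mbps × 600 s × 1.08 = 2203.2 Mb
Total: 144426.9 Mb = 18053.4 MB.
= 16.81 GiB.

16.81 GiB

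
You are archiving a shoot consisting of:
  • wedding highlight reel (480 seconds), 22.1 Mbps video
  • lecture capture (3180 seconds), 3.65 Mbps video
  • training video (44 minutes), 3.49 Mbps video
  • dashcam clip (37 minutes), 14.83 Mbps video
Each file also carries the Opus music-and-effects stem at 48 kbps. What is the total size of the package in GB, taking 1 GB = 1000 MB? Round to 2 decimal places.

8.10 GB

Audio: 48 kbps = 0.048 Mbps.
wedding highlight reel: 22.148 Mbps × 480 s = 10631.0 Mb
lecture capture: 3.698 Mbps × 3180 s = 11759.6 Mb
training video: 3.538 Mbps × 2640 s = 9340.3 Mb
dashcam clip: 14.878 Mbps × 2220 s = 33029.2 Mb
Total: 64760.2 Mb = 8095.0 MB.
= 8.095 GB.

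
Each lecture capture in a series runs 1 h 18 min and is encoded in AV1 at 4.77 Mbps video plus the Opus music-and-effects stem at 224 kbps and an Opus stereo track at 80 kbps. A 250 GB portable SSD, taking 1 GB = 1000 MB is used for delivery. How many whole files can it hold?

1 h 18 min = 78 min = 4680 s
Audio total: 224 + 80 = 304 kbps = 0.304 Mbps.
Total bitrate: 5.074 Mbps.
Per item: 5.074 Mbps × 4680 s = 23,746 Mb = 2,968 MB.
Capacity: 250 GB = 2,000,000 Mb; 84.22 items → 84 complete.

84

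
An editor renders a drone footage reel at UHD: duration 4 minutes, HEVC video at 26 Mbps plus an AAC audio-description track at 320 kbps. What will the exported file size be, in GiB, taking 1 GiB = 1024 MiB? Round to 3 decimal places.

4 min = 240 s
Audio: 320 kbps = 0.320 Mbps.
Total bitrate: 26 + 0.320 = 26.320 Mbps.
Stream data: 26.320 Mbps × 240 s = 6316.8 Mb.
6,317 Mb = 789,600,000 bytes ÷ 1,073,741,824 = 0.7354 GiB.

0.735 GiB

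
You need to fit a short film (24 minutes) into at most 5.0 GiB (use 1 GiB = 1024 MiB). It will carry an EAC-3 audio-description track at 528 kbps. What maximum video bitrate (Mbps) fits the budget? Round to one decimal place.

29.3 Mbps

Budget: 5.0 GiB = 42949.7 Mb.
24 min = 1440 s
Total bitrate budget: 42949.7 Mb / 1440 s = 29.826 Mbps.
Audio: 528 kbps = 0.528 Mbps.
Video: 29.826 − 0.528 = 29.298 Mbps.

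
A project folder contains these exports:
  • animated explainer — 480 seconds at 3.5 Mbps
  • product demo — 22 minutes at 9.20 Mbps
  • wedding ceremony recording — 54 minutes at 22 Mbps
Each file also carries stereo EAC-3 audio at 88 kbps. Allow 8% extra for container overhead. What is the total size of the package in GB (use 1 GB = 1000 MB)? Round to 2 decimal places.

11.55 GB

Audio: 88 kbps = 0.088 Mbps.
animated explainer: 3.588 Mbps × 480 s × 1.08 = 1860.0 Mb
product demo: 9.288 Mbps × 1320 s × 1.08 = 13241.0 Mb
wedding ceremony recording: 22.088 Mbps × 3240 s × 1.08 = 77290.3 Mb
Total: 92391.3 Mb = 11548.9 MB.
= 11.55 GB.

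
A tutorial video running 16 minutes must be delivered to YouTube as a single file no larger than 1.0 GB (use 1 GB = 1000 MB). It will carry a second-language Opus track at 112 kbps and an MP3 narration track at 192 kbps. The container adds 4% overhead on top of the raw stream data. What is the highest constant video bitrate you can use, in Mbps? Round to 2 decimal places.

Budget: 1.0 GB = 8000.0 Mb.
Stream payload after overhead: 8000.0 / 1.04 = 7692.3 Mb.
16 min = 960 s
Total bitrate budget: 7692.3 Mb / 960 s = 8.013 Mbps.
Audio total: 112 + 192 = 304 kbps = 0.304 Mbps.
Video: 8.013 − 0.304 = 7.709 Mbps.

7.71 Mbps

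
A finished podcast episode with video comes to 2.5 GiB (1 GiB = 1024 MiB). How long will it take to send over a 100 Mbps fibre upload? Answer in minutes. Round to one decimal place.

3.6 minutes

File: 2.5 GiB = 21474.8 Mb.
At 100 Mbps: 21474.8 / 100 = 214.7 s ≈ 3.58 minutes.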